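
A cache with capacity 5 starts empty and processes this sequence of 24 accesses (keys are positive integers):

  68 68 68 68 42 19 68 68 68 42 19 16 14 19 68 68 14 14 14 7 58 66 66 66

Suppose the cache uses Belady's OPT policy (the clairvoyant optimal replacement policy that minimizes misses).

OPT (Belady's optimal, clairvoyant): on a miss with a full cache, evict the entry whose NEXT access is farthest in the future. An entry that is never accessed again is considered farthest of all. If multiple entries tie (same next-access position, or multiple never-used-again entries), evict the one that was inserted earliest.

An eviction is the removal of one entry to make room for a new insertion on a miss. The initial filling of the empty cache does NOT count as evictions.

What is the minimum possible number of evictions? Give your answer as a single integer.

Answer: 3

Derivation:
OPT (Belady) simulation (capacity=5):
  1. access 68: MISS. Cache: [68]
  2. access 68: HIT. Next use of 68: step 3. Cache: [68]
  3. access 68: HIT. Next use of 68: step 4. Cache: [68]
  4. access 68: HIT. Next use of 68: step 7. Cache: [68]
  5. access 42: MISS. Cache: [68 42]
  6. access 19: MISS. Cache: [68 42 19]
  7. access 68: HIT. Next use of 68: step 8. Cache: [68 42 19]
  8. access 68: HIT. Next use of 68: step 9. Cache: [68 42 19]
  9. access 68: HIT. Next use of 68: step 15. Cache: [68 42 19]
  10. access 42: HIT. Next use of 42: never. Cache: [68 42 19]
  11. access 19: HIT. Next use of 19: step 14. Cache: [68 42 19]
  12. access 16: MISS. Cache: [68 42 19 16]
  13. access 14: MISS. Cache: [68 42 19 16 14]
  14. access 19: HIT. Next use of 19: never. Cache: [68 42 19 16 14]
  15. access 68: HIT. Next use of 68: step 16. Cache: [68 42 19 16 14]
  16. access 68: HIT. Next use of 68: never. Cache: [68 42 19 16 14]
  17. access 14: HIT. Next use of 14: step 18. Cache: [68 42 19 16 14]
  18. access 14: HIT. Next use of 14: step 19. Cache: [68 42 19 16 14]
  19. access 14: HIT. Next use of 14: never. Cache: [68 42 19 16 14]
  20. access 7: MISS, evict 68 (next use: never). Cache: [42 19 16 14 7]
  21. access 58: MISS, evict 42 (next use: never). Cache: [19 16 14 7 58]
  22. access 66: MISS, evict 19 (next use: never). Cache: [16 14 7 58 66]
  23. access 66: HIT. Next use of 66: step 24. Cache: [16 14 7 58 66]
  24. access 66: HIT. Next use of 66: never. Cache: [16 14 7 58 66]
Total: 16 hits, 8 misses, 3 evictions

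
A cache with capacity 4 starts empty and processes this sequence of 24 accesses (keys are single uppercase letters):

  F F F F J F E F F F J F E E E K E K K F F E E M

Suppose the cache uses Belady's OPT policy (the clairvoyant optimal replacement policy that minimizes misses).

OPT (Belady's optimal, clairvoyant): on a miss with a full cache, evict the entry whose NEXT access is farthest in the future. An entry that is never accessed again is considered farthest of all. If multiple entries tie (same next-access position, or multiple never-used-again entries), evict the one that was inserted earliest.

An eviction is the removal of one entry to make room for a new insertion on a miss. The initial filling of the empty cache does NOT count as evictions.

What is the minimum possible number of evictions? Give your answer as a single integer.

OPT (Belady) simulation (capacity=4):
  1. access F: MISS. Cache: [F]
  2. access F: HIT. Next use of F: step 3. Cache: [F]
  3. access F: HIT. Next use of F: step 4. Cache: [F]
  4. access F: HIT. Next use of F: step 6. Cache: [F]
  5. access J: MISS. Cache: [F J]
  6. access F: HIT. Next use of F: step 8. Cache: [F J]
  7. access E: MISS. Cache: [F J E]
  8. access F: HIT. Next use of F: step 9. Cache: [F J E]
  9. access F: HIT. Next use of F: step 10. Cache: [F J E]
  10. access F: HIT. Next use of F: step 12. Cache: [F J E]
  11. access J: HIT. Next use of J: never. Cache: [F J E]
  12. access F: HIT. Next use of F: step 20. Cache: [F J E]
  13. access E: HIT. Next use of E: step 14. Cache: [F J E]
  14. access E: HIT. Next use of E: step 15. Cache: [F J E]
  15. access E: HIT. Next use of E: step 17. Cache: [F J E]
  16. access K: MISS. Cache: [F J E K]
  17. access E: HIT. Next use of E: step 22. Cache: [F J E K]
  18. access K: HIT. Next use of K: step 19. Cache: [F J E K]
  19. access K: HIT. Next use of K: never. Cache: [F J E K]
  20. access F: HIT. Next use of F: step 21. Cache: [F J E K]
  21. access F: HIT. Next use of F: never. Cache: [F J E K]
  22. access E: HIT. Next use of E: step 23. Cache: [F J E K]
  23. access E: HIT. Next use of E: never. Cache: [F J E K]
  24. access M: MISS, evict F (next use: never). Cache: [J E K M]
Total: 19 hits, 5 misses, 1 evictions

Answer: 1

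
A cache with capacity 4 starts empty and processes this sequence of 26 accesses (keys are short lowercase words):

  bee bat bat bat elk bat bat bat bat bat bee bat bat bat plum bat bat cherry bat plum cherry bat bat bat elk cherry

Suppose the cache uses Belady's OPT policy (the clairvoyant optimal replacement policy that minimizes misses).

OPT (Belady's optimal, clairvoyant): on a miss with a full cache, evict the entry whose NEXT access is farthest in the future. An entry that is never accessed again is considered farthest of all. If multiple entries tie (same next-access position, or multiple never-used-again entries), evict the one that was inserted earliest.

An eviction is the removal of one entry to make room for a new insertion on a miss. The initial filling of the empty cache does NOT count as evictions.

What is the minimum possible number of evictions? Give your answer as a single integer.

Answer: 1

Derivation:
OPT (Belady) simulation (capacity=4):
  1. access bee: MISS. Cache: [bee]
  2. access bat: MISS. Cache: [bee bat]
  3. access bat: HIT. Next use of bat: step 4. Cache: [bee bat]
  4. access bat: HIT. Next use of bat: step 6. Cache: [bee bat]
  5. access elk: MISS. Cache: [bee bat elk]
  6. access bat: HIT. Next use of bat: step 7. Cache: [bee bat elk]
  7. access bat: HIT. Next use of bat: step 8. Cache: [bee bat elk]
  8. access bat: HIT. Next use of bat: step 9. Cache: [bee bat elk]
  9. access bat: HIT. Next use of bat: step 10. Cache: [bee bat elk]
  10. access bat: HIT. Next use of bat: step 12. Cache: [bee bat elk]
  11. access bee: HIT. Next use of bee: never. Cache: [bee bat elk]
  12. access bat: HIT. Next use of bat: step 13. Cache: [bee bat elk]
  13. access bat: HIT. Next use of bat: step 14. Cache: [bee bat elk]
  14. access bat: HIT. Next use of bat: step 16. Cache: [bee bat elk]
  15. access plum: MISS. Cache: [bee bat elk plum]
  16. access bat: HIT. Next use of bat: step 17. Cache: [bee bat elk plum]
  17. access bat: HIT. Next use of bat: step 19. Cache: [bee bat elk plum]
  18. access cherry: MISS, evict bee (next use: never). Cache: [bat elk plum cherry]
  19. access bat: HIT. Next use of bat: step 22. Cache: [bat elk plum cherry]
  20. access plum: HIT. Next use of plum: never. Cache: [bat elk plum cherry]
  21. access cherry: HIT. Next use of cherry: step 26. Cache: [bat elk plum cherry]
  22. access bat: HIT. Next use of bat: step 23. Cache: [bat elk plum cherry]
  23. access bat: HIT. Next use of bat: step 24. Cache: [bat elk plum cherry]
  24. access bat: HIT. Next use of bat: never. Cache: [bat elk plum cherry]
  25. access elk: HIT. Next use of elk: never. Cache: [bat elk plum cherry]
  26. access cherry: HIT. Next use of cherry: never. Cache: [bat elk plum cherry]
Total: 21 hits, 5 misses, 1 evictions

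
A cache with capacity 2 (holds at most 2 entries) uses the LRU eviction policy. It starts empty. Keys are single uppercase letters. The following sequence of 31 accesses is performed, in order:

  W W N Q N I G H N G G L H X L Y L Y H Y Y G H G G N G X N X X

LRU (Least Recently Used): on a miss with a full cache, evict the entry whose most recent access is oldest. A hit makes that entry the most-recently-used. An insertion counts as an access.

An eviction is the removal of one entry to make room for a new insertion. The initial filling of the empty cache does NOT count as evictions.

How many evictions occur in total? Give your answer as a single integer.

Answer: 17

Derivation:
LRU simulation (capacity=2):
  1. access W: MISS. Cache (LRU->MRU): [W]
  2. access W: HIT. Cache (LRU->MRU): [W]
  3. access N: MISS. Cache (LRU->MRU): [W N]
  4. access Q: MISS, evict W. Cache (LRU->MRU): [N Q]
  5. access N: HIT. Cache (LRU->MRU): [Q N]
  6. access I: MISS, evict Q. Cache (LRU->MRU): [N I]
  7. access G: MISS, evict N. Cache (LRU->MRU): [I G]
  8. access H: MISS, evict I. Cache (LRU->MRU): [G H]
  9. access N: MISS, evict G. Cache (LRU->MRU): [H N]
  10. access G: MISS, evict H. Cache (LRU->MRU): [N G]
  11. access G: HIT. Cache (LRU->MRU): [N G]
  12. access L: MISS, evict N. Cache (LRU->MRU): [G L]
  13. access H: MISS, evict G. Cache (LRU->MRU): [L H]
  14. access X: MISS, evict L. Cache (LRU->MRU): [H X]
  15. access L: MISS, evict H. Cache (LRU->MRU): [X L]
  16. access Y: MISS, evict X. Cache (LRU->MRU): [L Y]
  17. access L: HIT. Cache (LRU->MRU): [Y L]
  18. access Y: HIT. Cache (LRU->MRU): [L Y]
  19. access H: MISS, evict L. Cache (LRU->MRU): [Y H]
  20. access Y: HIT. Cache (LRU->MRU): [H Y]
  21. access Y: HIT. Cache (LRU->MRU): [H Y]
  22. access G: MISS, evict H. Cache (LRU->MRU): [Y G]
  23. access H: MISS, evict Y. Cache (LRU->MRU): [G H]
  24. access G: HIT. Cache (LRU->MRU): [H G]
  25. access G: HIT. Cache (LRU->MRU): [H G]
  26. access N: MISS, evict H. Cache (LRU->MRU): [G N]
  27. access G: HIT. Cache (LRU->MRU): [N G]
  28. access X: MISS, evict N. Cache (LRU->MRU): [G X]
  29. access N: MISS, evict G. Cache (LRU->MRU): [X N]
  30. access X: HIT. Cache (LRU->MRU): [N X]
  31. access X: HIT. Cache (LRU->MRU): [N X]
Total: 12 hits, 19 misses, 17 evictions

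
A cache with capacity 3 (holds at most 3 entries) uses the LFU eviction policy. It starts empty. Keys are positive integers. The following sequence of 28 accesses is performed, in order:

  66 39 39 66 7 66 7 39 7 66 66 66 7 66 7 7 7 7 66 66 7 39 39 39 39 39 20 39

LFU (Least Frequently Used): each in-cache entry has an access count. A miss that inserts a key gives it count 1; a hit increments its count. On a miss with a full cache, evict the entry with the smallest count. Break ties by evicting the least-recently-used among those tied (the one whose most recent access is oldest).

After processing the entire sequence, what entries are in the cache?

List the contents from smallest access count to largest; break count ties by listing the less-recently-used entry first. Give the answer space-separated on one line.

LFU simulation (capacity=3):
  1. access 66: MISS. Cache: [66(c=1)]
  2. access 39: MISS. Cache: [66(c=1) 39(c=1)]
  3. access 39: HIT, count now 2. Cache: [66(c=1) 39(c=2)]
  4. access 66: HIT, count now 2. Cache: [39(c=2) 66(c=2)]
  5. access 7: MISS. Cache: [7(c=1) 39(c=2) 66(c=2)]
  6. access 66: HIT, count now 3. Cache: [7(c=1) 39(c=2) 66(c=3)]
  7. access 7: HIT, count now 2. Cache: [39(c=2) 7(c=2) 66(c=3)]
  8. access 39: HIT, count now 3. Cache: [7(c=2) 66(c=3) 39(c=3)]
  9. access 7: HIT, count now 3. Cache: [66(c=3) 39(c=3) 7(c=3)]
  10. access 66: HIT, count now 4. Cache: [39(c=3) 7(c=3) 66(c=4)]
  11. access 66: HIT, count now 5. Cache: [39(c=3) 7(c=3) 66(c=5)]
  12. access 66: HIT, count now 6. Cache: [39(c=3) 7(c=3) 66(c=6)]
  13. access 7: HIT, count now 4. Cache: [39(c=3) 7(c=4) 66(c=6)]
  14. access 66: HIT, count now 7. Cache: [39(c=3) 7(c=4) 66(c=7)]
  15. access 7: HIT, count now 5. Cache: [39(c=3) 7(c=5) 66(c=7)]
  16. access 7: HIT, count now 6. Cache: [39(c=3) 7(c=6) 66(c=7)]
  17. access 7: HIT, count now 7. Cache: [39(c=3) 66(c=7) 7(c=7)]
  18. access 7: HIT, count now 8. Cache: [39(c=3) 66(c=7) 7(c=8)]
  19. access 66: HIT, count now 8. Cache: [39(c=3) 7(c=8) 66(c=8)]
  20. access 66: HIT, count now 9. Cache: [39(c=3) 7(c=8) 66(c=9)]
  21. access 7: HIT, count now 9. Cache: [39(c=3) 66(c=9) 7(c=9)]
  22. access 39: HIT, count now 4. Cache: [39(c=4) 66(c=9) 7(c=9)]
  23. access 39: HIT, count now 5. Cache: [39(c=5) 66(c=9) 7(c=9)]
  24. access 39: HIT, count now 6. Cache: [39(c=6) 66(c=9) 7(c=9)]
  25. access 39: HIT, count now 7. Cache: [39(c=7) 66(c=9) 7(c=9)]
  26. access 39: HIT, count now 8. Cache: [39(c=8) 66(c=9) 7(c=9)]
  27. access 20: MISS, evict 39(c=8). Cache: [20(c=1) 66(c=9) 7(c=9)]
  28. access 39: MISS, evict 20(c=1). Cache: [39(c=1) 66(c=9) 7(c=9)]
Total: 23 hits, 5 misses, 2 evictions

Answer: 39 66 7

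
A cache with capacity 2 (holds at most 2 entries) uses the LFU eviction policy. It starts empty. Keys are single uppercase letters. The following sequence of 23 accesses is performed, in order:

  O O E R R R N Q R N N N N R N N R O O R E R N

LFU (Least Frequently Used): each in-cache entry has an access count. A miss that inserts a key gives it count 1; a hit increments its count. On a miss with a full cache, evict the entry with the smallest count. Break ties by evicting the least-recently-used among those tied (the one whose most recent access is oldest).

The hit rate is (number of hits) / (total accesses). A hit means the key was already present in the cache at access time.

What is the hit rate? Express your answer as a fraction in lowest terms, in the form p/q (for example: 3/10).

Answer: 14/23

Derivation:
LFU simulation (capacity=2):
  1. access O: MISS. Cache: [O(c=1)]
  2. access O: HIT, count now 2. Cache: [O(c=2)]
  3. access E: MISS. Cache: [E(c=1) O(c=2)]
  4. access R: MISS, evict E(c=1). Cache: [R(c=1) O(c=2)]
  5. access R: HIT, count now 2. Cache: [O(c=2) R(c=2)]
  6. access R: HIT, count now 3. Cache: [O(c=2) R(c=3)]
  7. access N: MISS, evict O(c=2). Cache: [N(c=1) R(c=3)]
  8. access Q: MISS, evict N(c=1). Cache: [Q(c=1) R(c=3)]
  9. access R: HIT, count now 4. Cache: [Q(c=1) R(c=4)]
  10. access N: MISS, evict Q(c=1). Cache: [N(c=1) R(c=4)]
  11. access N: HIT, count now 2. Cache: [N(c=2) R(c=4)]
  12. access N: HIT, count now 3. Cache: [N(c=3) R(c=4)]
  13. access N: HIT, count now 4. Cache: [R(c=4) N(c=4)]
  14. access R: HIT, count now 5. Cache: [N(c=4) R(c=5)]
  15. access N: HIT, count now 5. Cache: [R(c=5) N(c=5)]
  16. access N: HIT, count now 6. Cache: [R(c=5) N(c=6)]
  17. access R: HIT, count now 6. Cache: [N(c=6) R(c=6)]
  18. access O: MISS, evict N(c=6). Cache: [O(c=1) R(c=6)]
  19. access O: HIT, count now 2. Cache: [O(c=2) R(c=6)]
  20. access R: HIT, count now 7. Cache: [O(c=2) R(c=7)]
  21. access E: MISS, evict O(c=2). Cache: [E(c=1) R(c=7)]
  22. access R: HIT, count now 8. Cache: [E(c=1) R(c=8)]
  23. access N: MISS, evict E(c=1). Cache: [N(c=1) R(c=8)]
Total: 14 hits, 9 misses, 7 evictions

Hit rate = 14/23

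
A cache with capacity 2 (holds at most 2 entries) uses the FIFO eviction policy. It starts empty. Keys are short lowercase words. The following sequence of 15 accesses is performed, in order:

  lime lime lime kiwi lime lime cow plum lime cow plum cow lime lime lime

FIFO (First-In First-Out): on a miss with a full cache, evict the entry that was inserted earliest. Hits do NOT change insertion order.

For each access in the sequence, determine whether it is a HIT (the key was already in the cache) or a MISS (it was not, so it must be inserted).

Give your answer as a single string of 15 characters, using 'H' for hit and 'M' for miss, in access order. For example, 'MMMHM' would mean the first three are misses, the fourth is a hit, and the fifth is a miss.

FIFO simulation (capacity=2):
  1. access lime: MISS. Cache (old->new): [lime]
  2. access lime: HIT. Cache (old->new): [lime]
  3. access lime: HIT. Cache (old->new): [lime]
  4. access kiwi: MISS. Cache (old->new): [lime kiwi]
  5. access lime: HIT. Cache (old->new): [lime kiwi]
  6. access lime: HIT. Cache (old->new): [lime kiwi]
  7. access cow: MISS, evict lime. Cache (old->new): [kiwi cow]
  8. access plum: MISS, evict kiwi. Cache (old->new): [cow plum]
  9. access lime: MISS, evict cow. Cache (old->new): [plum lime]
  10. access cow: MISS, evict plum. Cache (old->new): [lime cow]
  11. access plum: MISS, evict lime. Cache (old->new): [cow plum]
  12. access cow: HIT. Cache (old->new): [cow plum]
  13. access lime: MISS, evict cow. Cache (old->new): [plum lime]
  14. access lime: HIT. Cache (old->new): [plum lime]
  15. access lime: HIT. Cache (old->new): [plum lime]
Total: 7 hits, 8 misses, 6 evictions

Answer: MHHMHHMMMMMHMHH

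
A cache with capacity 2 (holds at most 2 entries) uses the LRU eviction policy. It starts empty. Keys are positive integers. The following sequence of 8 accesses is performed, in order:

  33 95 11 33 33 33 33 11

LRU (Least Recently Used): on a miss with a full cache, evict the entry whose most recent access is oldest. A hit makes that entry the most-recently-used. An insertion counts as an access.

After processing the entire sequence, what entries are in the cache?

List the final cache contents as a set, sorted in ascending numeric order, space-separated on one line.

Answer: 11 33

Derivation:
LRU simulation (capacity=2):
  1. access 33: MISS. Cache (LRU->MRU): [33]
  2. access 95: MISS. Cache (LRU->MRU): [33 95]
  3. access 11: MISS, evict 33. Cache (LRU->MRU): [95 11]
  4. access 33: MISS, evict 95. Cache (LRU->MRU): [11 33]
  5. access 33: HIT. Cache (LRU->MRU): [11 33]
  6. access 33: HIT. Cache (LRU->MRU): [11 33]
  7. access 33: HIT. Cache (LRU->MRU): [11 33]
  8. access 11: HIT. Cache (LRU->MRU): [33 11]
Total: 4 hits, 4 misses, 2 evictions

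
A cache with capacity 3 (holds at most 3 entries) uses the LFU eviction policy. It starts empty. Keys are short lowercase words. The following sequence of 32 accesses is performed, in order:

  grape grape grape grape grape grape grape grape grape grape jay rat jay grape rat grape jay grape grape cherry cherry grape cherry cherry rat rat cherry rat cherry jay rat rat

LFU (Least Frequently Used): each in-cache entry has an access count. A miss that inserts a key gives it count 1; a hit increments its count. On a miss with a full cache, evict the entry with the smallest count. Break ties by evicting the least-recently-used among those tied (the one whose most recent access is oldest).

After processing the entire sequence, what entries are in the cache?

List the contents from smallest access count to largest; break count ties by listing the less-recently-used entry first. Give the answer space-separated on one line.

LFU simulation (capacity=3):
  1. access grape: MISS. Cache: [grape(c=1)]
  2. access grape: HIT, count now 2. Cache: [grape(c=2)]
  3. access grape: HIT, count now 3. Cache: [grape(c=3)]
  4. access grape: HIT, count now 4. Cache: [grape(c=4)]
  5. access grape: HIT, count now 5. Cache: [grape(c=5)]
  6. access grape: HIT, count now 6. Cache: [grape(c=6)]
  7. access grape: HIT, count now 7. Cache: [grape(c=7)]
  8. access grape: HIT, count now 8. Cache: [grape(c=8)]
  9. access grape: HIT, count now 9. Cache: [grape(c=9)]
  10. access grape: HIT, count now 10. Cache: [grape(c=10)]
  11. access jay: MISS. Cache: [jay(c=1) grape(c=10)]
  12. access rat: MISS. Cache: [jay(c=1) rat(c=1) grape(c=10)]
  13. access jay: HIT, count now 2. Cache: [rat(c=1) jay(c=2) grape(c=10)]
  14. access grape: HIT, count now 11. Cache: [rat(c=1) jay(c=2) grape(c=11)]
  15. access rat: HIT, count now 2. Cache: [jay(c=2) rat(c=2) grape(c=11)]
  16. access grape: HIT, count now 12. Cache: [jay(c=2) rat(c=2) grape(c=12)]
  17. access jay: HIT, count now 3. Cache: [rat(c=2) jay(c=3) grape(c=12)]
  18. access grape: HIT, count now 13. Cache: [rat(c=2) jay(c=3) grape(c=13)]
  19. access grape: HIT, count now 14. Cache: [rat(c=2) jay(c=3) grape(c=14)]
  20. access cherry: MISS, evict rat(c=2). Cache: [cherry(c=1) jay(c=3) grape(c=14)]
  21. access cherry: HIT, count now 2. Cache: [cherry(c=2) jay(c=3) grape(c=14)]
  22. access grape: HIT, count now 15. Cache: [cherry(c=2) jay(c=3) grape(c=15)]
  23. access cherry: HIT, count now 3. Cache: [jay(c=3) cherry(c=3) grape(c=15)]
  24. access cherry: HIT, count now 4. Cache: [jay(c=3) cherry(c=4) grape(c=15)]
  25. access rat: MISS, evict jay(c=3). Cache: [rat(c=1) cherry(c=4) grape(c=15)]
  26. access rat: HIT, count now 2. Cache: [rat(c=2) cherry(c=4) grape(c=15)]
  27. access cherry: HIT, count now 5. Cache: [rat(c=2) cherry(c=5) grape(c=15)]
  28. access rat: HIT, count now 3. Cache: [rat(c=3) cherry(c=5) grape(c=15)]
  29. access cherry: HIT, count now 6. Cache: [rat(c=3) cherry(c=6) grape(c=15)]
  30. access jay: MISS, evict rat(c=3). Cache: [jay(c=1) cherry(c=6) grape(c=15)]
  31. access rat: MISS, evict jay(c=1). Cache: [rat(c=1) cherry(c=6) grape(c=15)]
  32. access rat: HIT, count now 2. Cache: [rat(c=2) cherry(c=6) grape(c=15)]
Total: 25 hits, 7 misses, 4 evictions

Answer: rat cherry grape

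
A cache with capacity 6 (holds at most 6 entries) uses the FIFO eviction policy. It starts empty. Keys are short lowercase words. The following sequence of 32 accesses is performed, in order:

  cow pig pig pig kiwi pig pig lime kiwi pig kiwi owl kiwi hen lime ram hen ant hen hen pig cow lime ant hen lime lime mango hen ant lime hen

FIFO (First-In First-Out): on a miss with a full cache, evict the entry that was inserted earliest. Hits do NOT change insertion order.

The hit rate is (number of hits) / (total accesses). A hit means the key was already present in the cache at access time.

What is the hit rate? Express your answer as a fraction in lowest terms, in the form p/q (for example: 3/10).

Answer: 19/32

Derivation:
FIFO simulation (capacity=6):
  1. access cow: MISS. Cache (old->new): [cow]
  2. access pig: MISS. Cache (old->new): [cow pig]
  3. access pig: HIT. Cache (old->new): [cow pig]
  4. access pig: HIT. Cache (old->new): [cow pig]
  5. access kiwi: MISS. Cache (old->new): [cow pig kiwi]
  6. access pig: HIT. Cache (old->new): [cow pig kiwi]
  7. access pig: HIT. Cache (old->new): [cow pig kiwi]
  8. access lime: MISS. Cache (old->new): [cow pig kiwi lime]
  9. access kiwi: HIT. Cache (old->new): [cow pig kiwi lime]
  10. access pig: HIT. Cache (old->new): [cow pig kiwi lime]
  11. access kiwi: HIT. Cache (old->new): [cow pig kiwi lime]
  12. access owl: MISS. Cache (old->new): [cow pig kiwi lime owl]
  13. access kiwi: HIT. Cache (old->new): [cow pig kiwi lime owl]
  14. access hen: MISS. Cache (old->new): [cow pig kiwi lime owl hen]
  15. access lime: HIT. Cache (old->new): [cow pig kiwi lime owl hen]
  16. access ram: MISS, evict cow. Cache (old->new): [pig kiwi lime owl hen ram]
  17. access hen: HIT. Cache (old->new): [pig kiwi lime owl hen ram]
  18. access ant: MISS, evict pig. Cache (old->new): [kiwi lime owl hen ram ant]
  19. access hen: HIT. Cache (old->new): [kiwi lime owl hen ram ant]
  20. access hen: HIT. Cache (old->new): [kiwi lime owl hen ram ant]
  21. access pig: MISS, evict kiwi. Cache (old->new): [lime owl hen ram ant pig]
  22. access cow: MISS, evict lime. Cache (old->new): [owl hen ram ant pig cow]
  23. access lime: MISS, evict owl. Cache (old->new): [hen ram ant pig cow lime]
  24. access ant: HIT. Cache (old->new): [hen ram ant pig cow lime]
  25. access hen: HIT. Cache (old->new): [hen ram ant pig cow lime]
  26. access lime: HIT. Cache (old->new): [hen ram ant pig cow lime]
  27. access lime: HIT. Cache (old->new): [hen ram ant pig cow lime]
  28. access mango: MISS, evict hen. Cache (old->new): [ram ant pig cow lime mango]
  29. access hen: MISS, evict ram. Cache (old->new): [ant pig cow lime mango hen]
  30. access ant: HIT. Cache (old->new): [ant pig cow lime mango hen]
  31. access lime: HIT. Cache (old->new): [ant pig cow lime mango hen]
  32. access hen: HIT. Cache (old->new): [ant pig cow lime mango hen]
Total: 19 hits, 13 misses, 7 evictions

Hit rate = 19/32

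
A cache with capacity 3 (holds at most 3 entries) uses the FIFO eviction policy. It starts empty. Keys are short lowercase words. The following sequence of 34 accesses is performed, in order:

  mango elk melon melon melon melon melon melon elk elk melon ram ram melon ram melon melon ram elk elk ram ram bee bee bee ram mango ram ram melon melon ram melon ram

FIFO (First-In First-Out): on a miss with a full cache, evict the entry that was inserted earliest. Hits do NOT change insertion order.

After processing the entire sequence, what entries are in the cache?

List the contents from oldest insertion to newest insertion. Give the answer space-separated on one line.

Answer: mango melon ram

Derivation:
FIFO simulation (capacity=3):
  1. access mango: MISS. Cache (old->new): [mango]
  2. access elk: MISS. Cache (old->new): [mango elk]
  3. access melon: MISS. Cache (old->new): [mango elk melon]
  4. access melon: HIT. Cache (old->new): [mango elk melon]
  5. access melon: HIT. Cache (old->new): [mango elk melon]
  6. access melon: HIT. Cache (old->new): [mango elk melon]
  7. access melon: HIT. Cache (old->new): [mango elk melon]
  8. access melon: HIT. Cache (old->new): [mango elk melon]
  9. access elk: HIT. Cache (old->new): [mango elk melon]
  10. access elk: HIT. Cache (old->new): [mango elk melon]
  11. access melon: HIT. Cache (old->new): [mango elk melon]
  12. access ram: MISS, evict mango. Cache (old->new): [elk melon ram]
  13. access ram: HIT. Cache (old->new): [elk melon ram]
  14. access melon: HIT. Cache (old->new): [elk melon ram]
  15. access ram: HIT. Cache (old->new): [elk melon ram]
  16. access melon: HIT. Cache (old->new): [elk melon ram]
  17. access melon: HIT. Cache (old->new): [elk melon ram]
  18. access ram: HIT. Cache (old->new): [elk melon ram]
  19. access elk: HIT. Cache (old->new): [elk melon ram]
  20. access elk: HIT. Cache (old->new): [elk melon ram]
  21. access ram: HIT. Cache (old->new): [elk melon ram]
  22. access ram: HIT. Cache (old->new): [elk melon ram]
  23. access bee: MISS, evict elk. Cache (old->new): [melon ram bee]
  24. access bee: HIT. Cache (old->new): [melon ram bee]
  25. access bee: HIT. Cache (old->new): [melon ram bee]
  26. access ram: HIT. Cache (old->new): [melon ram bee]
  27. access mango: MISS, evict melon. Cache (old->new): [ram bee mango]
  28. access ram: HIT. Cache (old->new): [ram bee mango]
  29. access ram: HIT. Cache (old->new): [ram bee mango]
  30. access melon: MISS, evict ram. Cache (old->new): [bee mango melon]
  31. access melon: HIT. Cache (old->new): [bee mango melon]
  32. access ram: MISS, evict bee. Cache (old->new): [mango melon ram]
  33. access melon: HIT. Cache (old->new): [mango melon ram]
  34. access ram: HIT. Cache (old->new): [mango melon ram]
Total: 26 hits, 8 misses, 5 evictions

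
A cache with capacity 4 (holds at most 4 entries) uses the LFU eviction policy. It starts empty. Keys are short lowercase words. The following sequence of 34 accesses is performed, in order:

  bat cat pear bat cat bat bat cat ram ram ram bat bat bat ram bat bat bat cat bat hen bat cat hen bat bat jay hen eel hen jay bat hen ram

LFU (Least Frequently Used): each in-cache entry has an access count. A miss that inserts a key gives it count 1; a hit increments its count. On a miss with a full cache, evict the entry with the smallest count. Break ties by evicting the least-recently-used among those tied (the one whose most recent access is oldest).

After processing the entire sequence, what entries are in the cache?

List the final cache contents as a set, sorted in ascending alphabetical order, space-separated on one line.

LFU simulation (capacity=4):
  1. access bat: MISS. Cache: [bat(c=1)]
  2. access cat: MISS. Cache: [bat(c=1) cat(c=1)]
  3. access pear: MISS. Cache: [bat(c=1) cat(c=1) pear(c=1)]
  4. access bat: HIT, count now 2. Cache: [cat(c=1) pear(c=1) bat(c=2)]
  5. access cat: HIT, count now 2. Cache: [pear(c=1) bat(c=2) cat(c=2)]
  6. access bat: HIT, count now 3. Cache: [pear(c=1) cat(c=2) bat(c=3)]
  7. access bat: HIT, count now 4. Cache: [pear(c=1) cat(c=2) bat(c=4)]
  8. access cat: HIT, count now 3. Cache: [pear(c=1) cat(c=3) bat(c=4)]
  9. access ram: MISS. Cache: [pear(c=1) ram(c=1) cat(c=3) bat(c=4)]
  10. access ram: HIT, count now 2. Cache: [pear(c=1) ram(c=2) cat(c=3) bat(c=4)]
  11. access ram: HIT, count now 3. Cache: [pear(c=1) cat(c=3) ram(c=3) bat(c=4)]
  12. access bat: HIT, count now 5. Cache: [pear(c=1) cat(c=3) ram(c=3) bat(c=5)]
  13. access bat: HIT, count now 6. Cache: [pear(c=1) cat(c=3) ram(c=3) bat(c=6)]
  14. access bat: HIT, count now 7. Cache: [pear(c=1) cat(c=3) ram(c=3) bat(c=7)]
  15. access ram: HIT, count now 4. Cache: [pear(c=1) cat(c=3) ram(c=4) bat(c=7)]
  16. access bat: HIT, count now 8. Cache: [pear(c=1) cat(c=3) ram(c=4) bat(c=8)]
  17. access bat: HIT, count now 9. Cache: [pear(c=1) cat(c=3) ram(c=4) bat(c=9)]
  18. access bat: HIT, count now 10. Cache: [pear(c=1) cat(c=3) ram(c=4) bat(c=10)]
  19. access cat: HIT, count now 4. Cache: [pear(c=1) ram(c=4) cat(c=4) bat(c=10)]
  20. access bat: HIT, count now 11. Cache: [pear(c=1) ram(c=4) cat(c=4) bat(c=11)]
  21. access hen: MISS, evict pear(c=1). Cache: [hen(c=1) ram(c=4) cat(c=4) bat(c=11)]
  22. access bat: HIT, count now 12. Cache: [hen(c=1) ram(c=4) cat(c=4) bat(c=12)]
  23. access cat: HIT, count now 5. Cache: [hen(c=1) ram(c=4) cat(c=5) bat(c=12)]
  24. access hen: HIT, count now 2. Cache: [hen(c=2) ram(c=4) cat(c=5) bat(c=12)]
  25. access bat: HIT, count now 13. Cache: [hen(c=2) ram(c=4) cat(c=5) bat(c=13)]
  26. access bat: HIT, count now 14. Cache: [hen(c=2) ram(c=4) cat(c=5) bat(c=14)]
  27. access jay: MISS, evict hen(c=2). Cache: [jay(c=1) ram(c=4) cat(c=5) bat(c=14)]
  28. access hen: MISS, evict jay(c=1). Cache: [hen(c=1) ram(c=4) cat(c=5) bat(c=14)]
  29. access eel: MISS, evict hen(c=1). Cache: [eel(c=1) ram(c=4) cat(c=5) bat(c=14)]
  30. access hen: MISS, evict eel(c=1). Cache: [hen(c=1) ram(c=4) cat(c=5) bat(c=14)]
  31. access jay: MISS, evict hen(c=1). Cache: [jay(c=1) ram(c=4) cat(c=5) bat(c=14)]
  32. access bat: HIT, count now 15. Cache: [jay(c=1) ram(c=4) cat(c=5) bat(c=15)]
  33. access hen: MISS, evict jay(c=1). Cache: [hen(c=1) ram(c=4) cat(c=5) bat(c=15)]
  34. access ram: HIT, count now 5. Cache: [hen(c=1) cat(c=5) ram(c=5) bat(c=15)]
Total: 23 hits, 11 misses, 7 evictions

Answer: bat cat hen ram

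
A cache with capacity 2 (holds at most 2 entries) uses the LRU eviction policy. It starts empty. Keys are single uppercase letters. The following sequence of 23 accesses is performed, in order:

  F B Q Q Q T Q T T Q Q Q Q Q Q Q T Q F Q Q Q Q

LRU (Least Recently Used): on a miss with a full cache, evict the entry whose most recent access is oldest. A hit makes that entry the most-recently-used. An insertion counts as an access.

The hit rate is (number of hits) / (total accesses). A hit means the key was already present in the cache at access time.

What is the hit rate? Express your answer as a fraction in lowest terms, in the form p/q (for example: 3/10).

Answer: 18/23

Derivation:
LRU simulation (capacity=2):
  1. access F: MISS. Cache (LRU->MRU): [F]
  2. access B: MISS. Cache (LRU->MRU): [F B]
  3. access Q: MISS, evict F. Cache (LRU->MRU): [B Q]
  4. access Q: HIT. Cache (LRU->MRU): [B Q]
  5. access Q: HIT. Cache (LRU->MRU): [B Q]
  6. access T: MISS, evict B. Cache (LRU->MRU): [Q T]
  7. access Q: HIT. Cache (LRU->MRU): [T Q]
  8. access T: HIT. Cache (LRU->MRU): [Q T]
  9. access T: HIT. Cache (LRU->MRU): [Q T]
  10. access Q: HIT. Cache (LRU->MRU): [T Q]
  11. access Q: HIT. Cache (LRU->MRU): [T Q]
  12. access Q: HIT. Cache (LRU->MRU): [T Q]
  13. access Q: HIT. Cache (LRU->MRU): [T Q]
  14. access Q: HIT. Cache (LRU->MRU): [T Q]
  15. access Q: HIT. Cache (LRU->MRU): [T Q]
  16. access Q: HIT. Cache (LRU->MRU): [T Q]
  17. access T: HIT. Cache (LRU->MRU): [Q T]
  18. access Q: HIT. Cache (LRU->MRU): [T Q]
  19. access F: MISS, evict T. Cache (LRU->MRU): [Q F]
  20. access Q: HIT. Cache (LRU->MRU): [F Q]
  21. access Q: HIT. Cache (LRU->MRU): [F Q]
  22. access Q: HIT. Cache (LRU->MRU): [F Q]
  23. access Q: HIT. Cache (LRU->MRU): [F Q]
Total: 18 hits, 5 misses, 3 evictions

Hit rate = 18/23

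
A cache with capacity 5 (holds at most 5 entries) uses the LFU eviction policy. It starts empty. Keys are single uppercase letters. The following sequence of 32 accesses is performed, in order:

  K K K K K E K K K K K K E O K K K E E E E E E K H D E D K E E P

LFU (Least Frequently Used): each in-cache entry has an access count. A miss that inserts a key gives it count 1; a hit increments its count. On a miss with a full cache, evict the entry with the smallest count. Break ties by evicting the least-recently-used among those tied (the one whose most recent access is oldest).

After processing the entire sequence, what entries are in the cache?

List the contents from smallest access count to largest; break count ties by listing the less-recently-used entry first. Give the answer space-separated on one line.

LFU simulation (capacity=5):
  1. access K: MISS. Cache: [K(c=1)]
  2. access K: HIT, count now 2. Cache: [K(c=2)]
  3. access K: HIT, count now 3. Cache: [K(c=3)]
  4. access K: HIT, count now 4. Cache: [K(c=4)]
  5. access K: HIT, count now 5. Cache: [K(c=5)]
  6. access E: MISS. Cache: [E(c=1) K(c=5)]
  7. access K: HIT, count now 6. Cache: [E(c=1) K(c=6)]
  8. access K: HIT, count now 7. Cache: [E(c=1) K(c=7)]
  9. access K: HIT, count now 8. Cache: [E(c=1) K(c=8)]
  10. access K: HIT, count now 9. Cache: [E(c=1) K(c=9)]
  11. access K: HIT, count now 10. Cache: [E(c=1) K(c=10)]
  12. access K: HIT, count now 11. Cache: [E(c=1) K(c=11)]
  13. access E: HIT, count now 2. Cache: [E(c=2) K(c=11)]
  14. access O: MISS. Cache: [O(c=1) E(c=2) K(c=11)]
  15. access K: HIT, count now 12. Cache: [O(c=1) E(c=2) K(c=12)]
  16. access K: HIT, count now 13. Cache: [O(c=1) E(c=2) K(c=13)]
  17. access K: HIT, count now 14. Cache: [O(c=1) E(c=2) K(c=14)]
  18. access E: HIT, count now 3. Cache: [O(c=1) E(c=3) K(c=14)]
  19. access E: HIT, count now 4. Cache: [O(c=1) E(c=4) K(c=14)]
  20. access E: HIT, count now 5. Cache: [O(c=1) E(c=5) K(c=14)]
  21. access E: HIT, count now 6. Cache: [O(c=1) E(c=6) K(c=14)]
  22. access E: HIT, count now 7. Cache: [O(c=1) E(c=7) K(c=14)]
  23. access E: HIT, count now 8. Cache: [O(c=1) E(c=8) K(c=14)]
  24. access K: HIT, count now 15. Cache: [O(c=1) E(c=8) K(c=15)]
  25. access H: MISS. Cache: [O(c=1) H(c=1) E(c=8) K(c=15)]
  26. access D: MISS. Cache: [O(c=1) H(c=1) D(c=1) E(c=8) K(c=15)]
  27. access E: HIT, count now 9. Cache: [O(c=1) H(c=1) D(c=1) E(c=9) K(c=15)]
  28. access D: HIT, count now 2. Cache: [O(c=1) H(c=1) D(c=2) E(c=9) K(c=15)]
  29. access K: HIT, count now 16. Cache: [O(c=1) H(c=1) D(c=2) E(c=9) K(c=16)]
  30. access E: HIT, count now 10. Cache: [O(c=1) H(c=1) D(c=2) E(c=10) K(c=16)]
  31. access E: HIT, count now 11. Cache: [O(c=1) H(c=1) D(c=2) E(c=11) K(c=16)]
  32. access P: MISS, evict O(c=1). Cache: [H(c=1) P(c=1) D(c=2) E(c=11) K(c=16)]
Total: 26 hits, 6 misses, 1 evictions

Answer: H P D E K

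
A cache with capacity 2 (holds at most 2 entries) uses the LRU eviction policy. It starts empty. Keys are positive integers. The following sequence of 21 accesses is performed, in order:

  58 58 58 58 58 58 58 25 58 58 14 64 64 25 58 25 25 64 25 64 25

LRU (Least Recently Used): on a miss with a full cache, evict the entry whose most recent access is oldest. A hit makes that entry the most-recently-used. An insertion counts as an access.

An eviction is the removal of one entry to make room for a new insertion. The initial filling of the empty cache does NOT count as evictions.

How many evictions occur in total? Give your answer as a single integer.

LRU simulation (capacity=2):
  1. access 58: MISS. Cache (LRU->MRU): [58]
  2. access 58: HIT. Cache (LRU->MRU): [58]
  3. access 58: HIT. Cache (LRU->MRU): [58]
  4. access 58: HIT. Cache (LRU->MRU): [58]
  5. access 58: HIT. Cache (LRU->MRU): [58]
  6. access 58: HIT. Cache (LRU->MRU): [58]
  7. access 58: HIT. Cache (LRU->MRU): [58]
  8. access 25: MISS. Cache (LRU->MRU): [58 25]
  9. access 58: HIT. Cache (LRU->MRU): [25 58]
  10. access 58: HIT. Cache (LRU->MRU): [25 58]
  11. access 14: MISS, evict 25. Cache (LRU->MRU): [58 14]
  12. access 64: MISS, evict 58. Cache (LRU->MRU): [14 64]
  13. access 64: HIT. Cache (LRU->MRU): [14 64]
  14. access 25: MISS, evict 14. Cache (LRU->MRU): [64 25]
  15. access 58: MISS, evict 64. Cache (LRU->MRU): [25 58]
  16. access 25: HIT. Cache (LRU->MRU): [58 25]
  17. access 25: HIT. Cache (LRU->MRU): [58 25]
  18. access 64: MISS, evict 58. Cache (LRU->MRU): [25 64]
  19. access 25: HIT. Cache (LRU->MRU): [64 25]
  20. access 64: HIT. Cache (LRU->MRU): [25 64]
  21. access 25: HIT. Cache (LRU->MRU): [64 25]
Total: 14 hits, 7 misses, 5 evictions

Answer: 5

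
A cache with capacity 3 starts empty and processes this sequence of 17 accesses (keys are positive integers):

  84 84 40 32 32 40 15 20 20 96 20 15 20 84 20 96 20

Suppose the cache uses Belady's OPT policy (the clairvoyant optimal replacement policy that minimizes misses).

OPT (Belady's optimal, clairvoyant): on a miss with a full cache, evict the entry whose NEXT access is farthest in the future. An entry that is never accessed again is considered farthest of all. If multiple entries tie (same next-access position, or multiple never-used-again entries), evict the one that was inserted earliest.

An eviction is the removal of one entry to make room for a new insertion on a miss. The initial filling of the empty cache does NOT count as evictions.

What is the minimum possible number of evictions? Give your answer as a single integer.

OPT (Belady) simulation (capacity=3):
  1. access 84: MISS. Cache: [84]
  2. access 84: HIT. Next use of 84: step 14. Cache: [84]
  3. access 40: MISS. Cache: [84 40]
  4. access 32: MISS. Cache: [84 40 32]
  5. access 32: HIT. Next use of 32: never. Cache: [84 40 32]
  6. access 40: HIT. Next use of 40: never. Cache: [84 40 32]
  7. access 15: MISS, evict 40 (next use: never). Cache: [84 32 15]
  8. access 20: MISS, evict 32 (next use: never). Cache: [84 15 20]
  9. access 20: HIT. Next use of 20: step 11. Cache: [84 15 20]
  10. access 96: MISS, evict 84 (next use: step 14). Cache: [15 20 96]
  11. access 20: HIT. Next use of 20: step 13. Cache: [15 20 96]
  12. access 15: HIT. Next use of 15: never. Cache: [15 20 96]
  13. access 20: HIT. Next use of 20: step 15. Cache: [15 20 96]
  14. access 84: MISS, evict 15 (next use: never). Cache: [20 96 84]
  15. access 20: HIT. Next use of 20: step 17. Cache: [20 96 84]
  16. access 96: HIT. Next use of 96: never. Cache: [20 96 84]
  17. access 20: HIT. Next use of 20: never. Cache: [20 96 84]
Total: 10 hits, 7 misses, 4 evictions

Answer: 4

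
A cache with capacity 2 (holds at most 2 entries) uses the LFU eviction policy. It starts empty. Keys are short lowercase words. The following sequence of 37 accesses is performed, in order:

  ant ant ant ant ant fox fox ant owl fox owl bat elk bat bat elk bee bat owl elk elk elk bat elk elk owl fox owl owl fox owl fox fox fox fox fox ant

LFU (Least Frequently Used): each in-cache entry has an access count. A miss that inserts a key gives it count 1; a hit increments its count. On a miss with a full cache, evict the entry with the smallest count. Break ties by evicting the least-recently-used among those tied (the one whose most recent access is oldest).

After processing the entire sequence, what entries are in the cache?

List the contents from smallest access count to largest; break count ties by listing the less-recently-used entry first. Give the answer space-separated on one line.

Answer: fox ant

Derivation:
LFU simulation (capacity=2):
  1. access ant: MISS. Cache: [ant(c=1)]
  2. access ant: HIT, count now 2. Cache: [ant(c=2)]
  3. access ant: HIT, count now 3. Cache: [ant(c=3)]
  4. access ant: HIT, count now 4. Cache: [ant(c=4)]
  5. access ant: HIT, count now 5. Cache: [ant(c=5)]
  6. access fox: MISS. Cache: [fox(c=1) ant(c=5)]
  7. access fox: HIT, count now 2. Cache: [fox(c=2) ant(c=5)]
  8. access ant: HIT, count now 6. Cache: [fox(c=2) ant(c=6)]
  9. access owl: MISS, evict fox(c=2). Cache: [owl(c=1) ant(c=6)]
  10. access fox: MISS, evict owl(c=1). Cache: [fox(c=1) ant(c=6)]
  11. access owl: MISS, evict fox(c=1). Cache: [owl(c=1) ant(c=6)]
  12. access bat: MISS, evict owl(c=1). Cache: [bat(c=1) ant(c=6)]
  13. access elk: MISS, evict bat(c=1). Cache: [elk(c=1) ant(c=6)]
  14. access bat: MISS, evict elk(c=1). Cache: [bat(c=1) ant(c=6)]
  15. access bat: HIT, count now 2. Cache: [bat(c=2) ant(c=6)]
  16. access elk: MISS, evict bat(c=2). Cache: [elk(c=1) ant(c=6)]
  17. access bee: MISS, evict elk(c=1). Cache: [bee(c=1) ant(c=6)]
  18. access bat: MISS, evict bee(c=1). Cache: [bat(c=1) ant(c=6)]
  19. access owl: MISS, evict bat(c=1). Cache: [owl(c=1) ant(c=6)]
  20. access elk: MISS, evict owl(c=1). Cache: [elk(c=1) ant(c=6)]
  21. access elk: HIT, count now 2. Cache: [elk(c=2) ant(c=6)]
  22. access elk: HIT, count now 3. Cache: [elk(c=3) ant(c=6)]
  23. access bat: MISS, evict elk(c=3). Cache: [bat(c=1) ant(c=6)]
  24. access elk: MISS, evict bat(c=1). Cache: [elk(c=1) ant(c=6)]
  25. access elk: HIT, count now 2. Cache: [elk(c=2) ant(c=6)]
  26. access owl: MISS, evict elk(c=2). Cache: [owl(c=1) ant(c=6)]
  27. access fox: MISS, evict owl(c=1). Cache: [fox(c=1) ant(c=6)]
  28. access owl: MISS, evict fox(c=1). Cache: [owl(c=1) ant(c=6)]
  29. access owl: HIT, count now 2. Cache: [owl(c=2) ant(c=6)]
  30. access fox: MISS, evict owl(c=2). Cache: [fox(c=1) ant(c=6)]
  31. access owl: MISS, evict fox(c=1). Cache: [owl(c=1) ant(c=6)]
  32. access fox: MISS, evict owl(c=1). Cache: [fox(c=1) ant(c=6)]
  33. access fox: HIT, count now 2. Cache: [fox(c=2) ant(c=6)]
  34. access fox: HIT, count now 3. Cache: [fox(c=3) ant(c=6)]
  35. access fox: HIT, count now 4. Cache: [fox(c=4) ant(c=6)]
  36. access fox: HIT, count now 5. Cache: [fox(c=5) ant(c=6)]
  37. access ant: HIT, count now 7. Cache: [fox(c=5) ant(c=7)]
Total: 16 hits, 21 misses, 19 evictions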